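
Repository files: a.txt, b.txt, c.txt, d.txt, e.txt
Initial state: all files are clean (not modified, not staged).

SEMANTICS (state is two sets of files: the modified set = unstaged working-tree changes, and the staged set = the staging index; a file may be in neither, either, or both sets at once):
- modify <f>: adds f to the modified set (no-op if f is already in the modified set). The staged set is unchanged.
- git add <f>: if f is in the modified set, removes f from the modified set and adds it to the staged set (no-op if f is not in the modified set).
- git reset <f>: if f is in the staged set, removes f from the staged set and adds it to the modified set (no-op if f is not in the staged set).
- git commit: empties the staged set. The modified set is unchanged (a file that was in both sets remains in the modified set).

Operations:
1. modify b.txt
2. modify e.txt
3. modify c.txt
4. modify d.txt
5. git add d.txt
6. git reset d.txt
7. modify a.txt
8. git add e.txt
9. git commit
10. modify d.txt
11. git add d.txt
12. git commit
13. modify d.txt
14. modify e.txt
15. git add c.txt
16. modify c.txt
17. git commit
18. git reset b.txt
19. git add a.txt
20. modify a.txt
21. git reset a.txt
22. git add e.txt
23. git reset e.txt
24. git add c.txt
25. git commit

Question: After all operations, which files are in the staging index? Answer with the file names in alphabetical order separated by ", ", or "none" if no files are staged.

Answer: none

Derivation:
After op 1 (modify b.txt): modified={b.txt} staged={none}
After op 2 (modify e.txt): modified={b.txt, e.txt} staged={none}
After op 3 (modify c.txt): modified={b.txt, c.txt, e.txt} staged={none}
After op 4 (modify d.txt): modified={b.txt, c.txt, d.txt, e.txt} staged={none}
After op 5 (git add d.txt): modified={b.txt, c.txt, e.txt} staged={d.txt}
After op 6 (git reset d.txt): modified={b.txt, c.txt, d.txt, e.txt} staged={none}
After op 7 (modify a.txt): modified={a.txt, b.txt, c.txt, d.txt, e.txt} staged={none}
After op 8 (git add e.txt): modified={a.txt, b.txt, c.txt, d.txt} staged={e.txt}
After op 9 (git commit): modified={a.txt, b.txt, c.txt, d.txt} staged={none}
After op 10 (modify d.txt): modified={a.txt, b.txt, c.txt, d.txt} staged={none}
After op 11 (git add d.txt): modified={a.txt, b.txt, c.txt} staged={d.txt}
After op 12 (git commit): modified={a.txt, b.txt, c.txt} staged={none}
After op 13 (modify d.txt): modified={a.txt, b.txt, c.txt, d.txt} staged={none}
After op 14 (modify e.txt): modified={a.txt, b.txt, c.txt, d.txt, e.txt} staged={none}
After op 15 (git add c.txt): modified={a.txt, b.txt, d.txt, e.txt} staged={c.txt}
After op 16 (modify c.txt): modified={a.txt, b.txt, c.txt, d.txt, e.txt} staged={c.txt}
After op 17 (git commit): modified={a.txt, b.txt, c.txt, d.txt, e.txt} staged={none}
After op 18 (git reset b.txt): modified={a.txt, b.txt, c.txt, d.txt, e.txt} staged={none}
After op 19 (git add a.txt): modified={b.txt, c.txt, d.txt, e.txt} staged={a.txt}
After op 20 (modify a.txt): modified={a.txt, b.txt, c.txt, d.txt, e.txt} staged={a.txt}
After op 21 (git reset a.txt): modified={a.txt, b.txt, c.txt, d.txt, e.txt} staged={none}
After op 22 (git add e.txt): modified={a.txt, b.txt, c.txt, d.txt} staged={e.txt}
After op 23 (git reset e.txt): modified={a.txt, b.txt, c.txt, d.txt, e.txt} staged={none}
After op 24 (git add c.txt): modified={a.txt, b.txt, d.txt, e.txt} staged={c.txt}
After op 25 (git commit): modified={a.txt, b.txt, d.txt, e.txt} staged={none}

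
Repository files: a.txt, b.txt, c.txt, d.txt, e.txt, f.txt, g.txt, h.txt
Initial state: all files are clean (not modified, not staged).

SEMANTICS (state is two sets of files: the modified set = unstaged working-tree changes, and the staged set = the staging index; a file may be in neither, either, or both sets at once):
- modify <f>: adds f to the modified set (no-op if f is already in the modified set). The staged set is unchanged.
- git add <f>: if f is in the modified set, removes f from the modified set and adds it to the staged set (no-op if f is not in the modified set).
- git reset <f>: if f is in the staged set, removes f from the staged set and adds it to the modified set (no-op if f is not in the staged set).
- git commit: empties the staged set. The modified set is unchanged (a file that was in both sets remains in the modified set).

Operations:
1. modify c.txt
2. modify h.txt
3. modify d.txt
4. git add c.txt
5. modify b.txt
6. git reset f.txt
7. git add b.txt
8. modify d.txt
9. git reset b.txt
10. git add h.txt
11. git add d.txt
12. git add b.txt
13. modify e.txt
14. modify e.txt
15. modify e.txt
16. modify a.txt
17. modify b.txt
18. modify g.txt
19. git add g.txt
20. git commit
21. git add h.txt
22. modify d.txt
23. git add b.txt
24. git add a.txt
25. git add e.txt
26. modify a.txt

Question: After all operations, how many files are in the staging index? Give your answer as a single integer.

Answer: 3

Derivation:
After op 1 (modify c.txt): modified={c.txt} staged={none}
After op 2 (modify h.txt): modified={c.txt, h.txt} staged={none}
After op 3 (modify d.txt): modified={c.txt, d.txt, h.txt} staged={none}
After op 4 (git add c.txt): modified={d.txt, h.txt} staged={c.txt}
After op 5 (modify b.txt): modified={b.txt, d.txt, h.txt} staged={c.txt}
After op 6 (git reset f.txt): modified={b.txt, d.txt, h.txt} staged={c.txt}
After op 7 (git add b.txt): modified={d.txt, h.txt} staged={b.txt, c.txt}
After op 8 (modify d.txt): modified={d.txt, h.txt} staged={b.txt, c.txt}
After op 9 (git reset b.txt): modified={b.txt, d.txt, h.txt} staged={c.txt}
After op 10 (git add h.txt): modified={b.txt, d.txt} staged={c.txt, h.txt}
After op 11 (git add d.txt): modified={b.txt} staged={c.txt, d.txt, h.txt}
After op 12 (git add b.txt): modified={none} staged={b.txt, c.txt, d.txt, h.txt}
After op 13 (modify e.txt): modified={e.txt} staged={b.txt, c.txt, d.txt, h.txt}
After op 14 (modify e.txt): modified={e.txt} staged={b.txt, c.txt, d.txt, h.txt}
After op 15 (modify e.txt): modified={e.txt} staged={b.txt, c.txt, d.txt, h.txt}
After op 16 (modify a.txt): modified={a.txt, e.txt} staged={b.txt, c.txt, d.txt, h.txt}
After op 17 (modify b.txt): modified={a.txt, b.txt, e.txt} staged={b.txt, c.txt, d.txt, h.txt}
After op 18 (modify g.txt): modified={a.txt, b.txt, e.txt, g.txt} staged={b.txt, c.txt, d.txt, h.txt}
After op 19 (git add g.txt): modified={a.txt, b.txt, e.txt} staged={b.txt, c.txt, d.txt, g.txt, h.txt}
After op 20 (git commit): modified={a.txt, b.txt, e.txt} staged={none}
After op 21 (git add h.txt): modified={a.txt, b.txt, e.txt} staged={none}
After op 22 (modify d.txt): modified={a.txt, b.txt, d.txt, e.txt} staged={none}
After op 23 (git add b.txt): modified={a.txt, d.txt, e.txt} staged={b.txt}
After op 24 (git add a.txt): modified={d.txt, e.txt} staged={a.txt, b.txt}
After op 25 (git add e.txt): modified={d.txt} staged={a.txt, b.txt, e.txt}
After op 26 (modify a.txt): modified={a.txt, d.txt} staged={a.txt, b.txt, e.txt}
Final staged set: {a.txt, b.txt, e.txt} -> count=3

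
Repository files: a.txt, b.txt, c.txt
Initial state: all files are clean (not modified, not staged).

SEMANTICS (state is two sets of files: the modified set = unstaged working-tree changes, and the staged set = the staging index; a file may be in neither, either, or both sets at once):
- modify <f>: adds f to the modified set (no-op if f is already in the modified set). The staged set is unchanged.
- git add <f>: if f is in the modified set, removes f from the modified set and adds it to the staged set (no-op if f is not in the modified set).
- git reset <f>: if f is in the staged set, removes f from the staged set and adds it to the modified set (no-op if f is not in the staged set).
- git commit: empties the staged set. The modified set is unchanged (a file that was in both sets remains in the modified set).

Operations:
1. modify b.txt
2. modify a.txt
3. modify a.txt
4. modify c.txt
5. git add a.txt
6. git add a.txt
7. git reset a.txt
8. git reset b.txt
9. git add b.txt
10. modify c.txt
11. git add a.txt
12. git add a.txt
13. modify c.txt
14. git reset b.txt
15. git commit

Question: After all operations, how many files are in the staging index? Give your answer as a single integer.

After op 1 (modify b.txt): modified={b.txt} staged={none}
After op 2 (modify a.txt): modified={a.txt, b.txt} staged={none}
After op 3 (modify a.txt): modified={a.txt, b.txt} staged={none}
After op 4 (modify c.txt): modified={a.txt, b.txt, c.txt} staged={none}
After op 5 (git add a.txt): modified={b.txt, c.txt} staged={a.txt}
After op 6 (git add a.txt): modified={b.txt, c.txt} staged={a.txt}
After op 7 (git reset a.txt): modified={a.txt, b.txt, c.txt} staged={none}
After op 8 (git reset b.txt): modified={a.txt, b.txt, c.txt} staged={none}
After op 9 (git add b.txt): modified={a.txt, c.txt} staged={b.txt}
After op 10 (modify c.txt): modified={a.txt, c.txt} staged={b.txt}
After op 11 (git add a.txt): modified={c.txt} staged={a.txt, b.txt}
After op 12 (git add a.txt): modified={c.txt} staged={a.txt, b.txt}
After op 13 (modify c.txt): modified={c.txt} staged={a.txt, b.txt}
After op 14 (git reset b.txt): modified={b.txt, c.txt} staged={a.txt}
After op 15 (git commit): modified={b.txt, c.txt} staged={none}
Final staged set: {none} -> count=0

Answer: 0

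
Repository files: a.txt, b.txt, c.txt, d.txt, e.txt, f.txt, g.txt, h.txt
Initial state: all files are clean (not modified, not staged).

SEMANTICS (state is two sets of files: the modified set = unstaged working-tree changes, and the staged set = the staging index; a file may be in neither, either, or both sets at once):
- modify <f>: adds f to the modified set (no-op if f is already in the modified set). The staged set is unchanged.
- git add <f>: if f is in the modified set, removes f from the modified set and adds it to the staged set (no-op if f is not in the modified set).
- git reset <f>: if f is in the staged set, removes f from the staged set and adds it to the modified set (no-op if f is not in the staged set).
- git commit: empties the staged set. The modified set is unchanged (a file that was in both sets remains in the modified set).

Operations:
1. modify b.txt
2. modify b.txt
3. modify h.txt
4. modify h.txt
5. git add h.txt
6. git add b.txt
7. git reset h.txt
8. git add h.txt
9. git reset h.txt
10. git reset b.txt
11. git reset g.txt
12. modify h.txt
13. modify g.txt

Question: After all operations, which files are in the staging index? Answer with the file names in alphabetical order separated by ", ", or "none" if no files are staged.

Answer: none

Derivation:
After op 1 (modify b.txt): modified={b.txt} staged={none}
After op 2 (modify b.txt): modified={b.txt} staged={none}
After op 3 (modify h.txt): modified={b.txt, h.txt} staged={none}
After op 4 (modify h.txt): modified={b.txt, h.txt} staged={none}
After op 5 (git add h.txt): modified={b.txt} staged={h.txt}
After op 6 (git add b.txt): modified={none} staged={b.txt, h.txt}
After op 7 (git reset h.txt): modified={h.txt} staged={b.txt}
After op 8 (git add h.txt): modified={none} staged={b.txt, h.txt}
After op 9 (git reset h.txt): modified={h.txt} staged={b.txt}
After op 10 (git reset b.txt): modified={b.txt, h.txt} staged={none}
After op 11 (git reset g.txt): modified={b.txt, h.txt} staged={none}
After op 12 (modify h.txt): modified={b.txt, h.txt} staged={none}
After op 13 (modify g.txt): modified={b.txt, g.txt, h.txt} staged={none}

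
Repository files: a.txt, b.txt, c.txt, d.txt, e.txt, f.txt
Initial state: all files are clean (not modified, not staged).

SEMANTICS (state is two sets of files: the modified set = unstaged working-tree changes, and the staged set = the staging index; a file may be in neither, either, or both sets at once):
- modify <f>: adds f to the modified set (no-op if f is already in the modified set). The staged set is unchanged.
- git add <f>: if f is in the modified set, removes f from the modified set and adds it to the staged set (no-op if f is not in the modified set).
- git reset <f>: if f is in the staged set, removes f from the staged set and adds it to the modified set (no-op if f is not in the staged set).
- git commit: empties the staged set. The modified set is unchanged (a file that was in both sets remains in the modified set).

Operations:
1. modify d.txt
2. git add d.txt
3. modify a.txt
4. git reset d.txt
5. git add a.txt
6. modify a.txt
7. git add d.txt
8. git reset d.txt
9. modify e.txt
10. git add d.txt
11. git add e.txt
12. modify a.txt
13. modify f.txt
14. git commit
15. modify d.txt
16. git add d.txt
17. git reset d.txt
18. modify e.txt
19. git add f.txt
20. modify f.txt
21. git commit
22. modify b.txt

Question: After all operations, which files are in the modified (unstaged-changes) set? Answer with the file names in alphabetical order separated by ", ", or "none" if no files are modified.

After op 1 (modify d.txt): modified={d.txt} staged={none}
After op 2 (git add d.txt): modified={none} staged={d.txt}
After op 3 (modify a.txt): modified={a.txt} staged={d.txt}
After op 4 (git reset d.txt): modified={a.txt, d.txt} staged={none}
After op 5 (git add a.txt): modified={d.txt} staged={a.txt}
After op 6 (modify a.txt): modified={a.txt, d.txt} staged={a.txt}
After op 7 (git add d.txt): modified={a.txt} staged={a.txt, d.txt}
After op 8 (git reset d.txt): modified={a.txt, d.txt} staged={a.txt}
After op 9 (modify e.txt): modified={a.txt, d.txt, e.txt} staged={a.txt}
After op 10 (git add d.txt): modified={a.txt, e.txt} staged={a.txt, d.txt}
After op 11 (git add e.txt): modified={a.txt} staged={a.txt, d.txt, e.txt}
After op 12 (modify a.txt): modified={a.txt} staged={a.txt, d.txt, e.txt}
After op 13 (modify f.txt): modified={a.txt, f.txt} staged={a.txt, d.txt, e.txt}
After op 14 (git commit): modified={a.txt, f.txt} staged={none}
After op 15 (modify d.txt): modified={a.txt, d.txt, f.txt} staged={none}
After op 16 (git add d.txt): modified={a.txt, f.txt} staged={d.txt}
After op 17 (git reset d.txt): modified={a.txt, d.txt, f.txt} staged={none}
After op 18 (modify e.txt): modified={a.txt, d.txt, e.txt, f.txt} staged={none}
After op 19 (git add f.txt): modified={a.txt, d.txt, e.txt} staged={f.txt}
After op 20 (modify f.txt): modified={a.txt, d.txt, e.txt, f.txt} staged={f.txt}
After op 21 (git commit): modified={a.txt, d.txt, e.txt, f.txt} staged={none}
After op 22 (modify b.txt): modified={a.txt, b.txt, d.txt, e.txt, f.txt} staged={none}

Answer: a.txt, b.txt, d.txt, e.txt, f.txt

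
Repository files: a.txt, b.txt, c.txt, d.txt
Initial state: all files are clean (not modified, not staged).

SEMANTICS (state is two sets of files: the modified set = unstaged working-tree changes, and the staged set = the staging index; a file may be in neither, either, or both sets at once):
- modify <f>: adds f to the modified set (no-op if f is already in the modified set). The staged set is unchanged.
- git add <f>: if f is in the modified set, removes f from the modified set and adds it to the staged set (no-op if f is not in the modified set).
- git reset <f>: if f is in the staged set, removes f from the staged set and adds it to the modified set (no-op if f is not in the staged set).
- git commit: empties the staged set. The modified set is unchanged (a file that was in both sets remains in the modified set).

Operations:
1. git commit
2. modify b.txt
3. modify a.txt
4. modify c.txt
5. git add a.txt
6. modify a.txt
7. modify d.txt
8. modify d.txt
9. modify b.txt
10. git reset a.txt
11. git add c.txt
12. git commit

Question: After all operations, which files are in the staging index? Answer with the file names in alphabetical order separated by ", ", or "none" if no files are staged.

Answer: none

Derivation:
After op 1 (git commit): modified={none} staged={none}
After op 2 (modify b.txt): modified={b.txt} staged={none}
After op 3 (modify a.txt): modified={a.txt, b.txt} staged={none}
After op 4 (modify c.txt): modified={a.txt, b.txt, c.txt} staged={none}
After op 5 (git add a.txt): modified={b.txt, c.txt} staged={a.txt}
After op 6 (modify a.txt): modified={a.txt, b.txt, c.txt} staged={a.txt}
After op 7 (modify d.txt): modified={a.txt, b.txt, c.txt, d.txt} staged={a.txt}
After op 8 (modify d.txt): modified={a.txt, b.txt, c.txt, d.txt} staged={a.txt}
After op 9 (modify b.txt): modified={a.txt, b.txt, c.txt, d.txt} staged={a.txt}
After op 10 (git reset a.txt): modified={a.txt, b.txt, c.txt, d.txt} staged={none}
After op 11 (git add c.txt): modified={a.txt, b.txt, d.txt} staged={c.txt}
After op 12 (git commit): modified={a.txt, b.txt, d.txt} staged={none}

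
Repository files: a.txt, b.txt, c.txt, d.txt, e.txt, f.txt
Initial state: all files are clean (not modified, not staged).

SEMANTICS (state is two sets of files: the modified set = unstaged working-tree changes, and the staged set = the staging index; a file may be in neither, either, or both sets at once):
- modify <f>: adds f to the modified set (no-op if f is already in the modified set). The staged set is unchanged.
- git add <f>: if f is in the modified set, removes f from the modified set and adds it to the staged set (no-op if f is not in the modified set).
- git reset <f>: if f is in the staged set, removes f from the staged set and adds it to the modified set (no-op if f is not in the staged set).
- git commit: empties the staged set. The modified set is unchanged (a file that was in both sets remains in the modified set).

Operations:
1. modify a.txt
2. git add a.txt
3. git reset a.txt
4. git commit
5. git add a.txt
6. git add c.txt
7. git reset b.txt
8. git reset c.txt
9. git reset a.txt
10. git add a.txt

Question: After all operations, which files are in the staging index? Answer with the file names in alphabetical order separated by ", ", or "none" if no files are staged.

After op 1 (modify a.txt): modified={a.txt} staged={none}
After op 2 (git add a.txt): modified={none} staged={a.txt}
After op 3 (git reset a.txt): modified={a.txt} staged={none}
After op 4 (git commit): modified={a.txt} staged={none}
After op 5 (git add a.txt): modified={none} staged={a.txt}
After op 6 (git add c.txt): modified={none} staged={a.txt}
After op 7 (git reset b.txt): modified={none} staged={a.txt}
After op 8 (git reset c.txt): modified={none} staged={a.txt}
After op 9 (git reset a.txt): modified={a.txt} staged={none}
After op 10 (git add a.txt): modified={none} staged={a.txt}

Answer: a.txt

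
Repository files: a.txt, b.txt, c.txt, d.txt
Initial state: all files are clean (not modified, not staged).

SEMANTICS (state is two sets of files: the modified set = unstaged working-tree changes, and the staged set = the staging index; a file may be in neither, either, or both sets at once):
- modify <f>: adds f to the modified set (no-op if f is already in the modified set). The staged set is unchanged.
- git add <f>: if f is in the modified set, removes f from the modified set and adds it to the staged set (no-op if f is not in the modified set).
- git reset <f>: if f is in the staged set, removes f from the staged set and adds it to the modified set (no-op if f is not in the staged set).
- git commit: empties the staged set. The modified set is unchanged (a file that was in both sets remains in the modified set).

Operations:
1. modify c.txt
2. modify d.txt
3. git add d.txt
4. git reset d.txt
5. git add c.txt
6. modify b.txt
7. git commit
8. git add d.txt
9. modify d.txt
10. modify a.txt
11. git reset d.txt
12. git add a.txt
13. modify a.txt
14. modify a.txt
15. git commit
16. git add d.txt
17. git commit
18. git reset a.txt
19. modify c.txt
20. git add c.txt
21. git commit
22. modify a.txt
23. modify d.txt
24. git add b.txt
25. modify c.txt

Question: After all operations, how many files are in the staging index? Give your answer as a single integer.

Answer: 1

Derivation:
After op 1 (modify c.txt): modified={c.txt} staged={none}
After op 2 (modify d.txt): modified={c.txt, d.txt} staged={none}
After op 3 (git add d.txt): modified={c.txt} staged={d.txt}
After op 4 (git reset d.txt): modified={c.txt, d.txt} staged={none}
After op 5 (git add c.txt): modified={d.txt} staged={c.txt}
After op 6 (modify b.txt): modified={b.txt, d.txt} staged={c.txt}
After op 7 (git commit): modified={b.txt, d.txt} staged={none}
After op 8 (git add d.txt): modified={b.txt} staged={d.txt}
After op 9 (modify d.txt): modified={b.txt, d.txt} staged={d.txt}
After op 10 (modify a.txt): modified={a.txt, b.txt, d.txt} staged={d.txt}
After op 11 (git reset d.txt): modified={a.txt, b.txt, d.txt} staged={none}
After op 12 (git add a.txt): modified={b.txt, d.txt} staged={a.txt}
After op 13 (modify a.txt): modified={a.txt, b.txt, d.txt} staged={a.txt}
After op 14 (modify a.txt): modified={a.txt, b.txt, d.txt} staged={a.txt}
After op 15 (git commit): modified={a.txt, b.txt, d.txt} staged={none}
After op 16 (git add d.txt): modified={a.txt, b.txt} staged={d.txt}
After op 17 (git commit): modified={a.txt, b.txt} staged={none}
After op 18 (git reset a.txt): modified={a.txt, b.txt} staged={none}
After op 19 (modify c.txt): modified={a.txt, b.txt, c.txt} staged={none}
After op 20 (git add c.txt): modified={a.txt, b.txt} staged={c.txt}
After op 21 (git commit): modified={a.txt, b.txt} staged={none}
After op 22 (modify a.txt): modified={a.txt, b.txt} staged={none}
After op 23 (modify d.txt): modified={a.txt, b.txt, d.txt} staged={none}
After op 24 (git add b.txt): modified={a.txt, d.txt} staged={b.txt}
After op 25 (modify c.txt): modified={a.txt, c.txt, d.txt} staged={b.txt}
Final staged set: {b.txt} -> count=1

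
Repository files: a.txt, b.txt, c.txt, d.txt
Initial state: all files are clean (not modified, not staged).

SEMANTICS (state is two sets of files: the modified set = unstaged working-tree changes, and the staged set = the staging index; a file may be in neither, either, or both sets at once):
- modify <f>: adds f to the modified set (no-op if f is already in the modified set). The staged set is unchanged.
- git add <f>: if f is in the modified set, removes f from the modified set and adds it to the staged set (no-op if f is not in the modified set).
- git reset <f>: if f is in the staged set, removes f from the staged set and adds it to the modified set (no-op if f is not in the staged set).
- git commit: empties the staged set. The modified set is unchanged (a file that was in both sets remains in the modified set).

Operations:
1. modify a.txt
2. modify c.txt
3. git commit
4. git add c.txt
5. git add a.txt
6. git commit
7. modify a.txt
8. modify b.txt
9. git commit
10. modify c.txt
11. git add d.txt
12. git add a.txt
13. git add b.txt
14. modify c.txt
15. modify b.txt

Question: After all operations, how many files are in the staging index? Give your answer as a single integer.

Answer: 2

Derivation:
After op 1 (modify a.txt): modified={a.txt} staged={none}
After op 2 (modify c.txt): modified={a.txt, c.txt} staged={none}
After op 3 (git commit): modified={a.txt, c.txt} staged={none}
After op 4 (git add c.txt): modified={a.txt} staged={c.txt}
After op 5 (git add a.txt): modified={none} staged={a.txt, c.txt}
After op 6 (git commit): modified={none} staged={none}
After op 7 (modify a.txt): modified={a.txt} staged={none}
After op 8 (modify b.txt): modified={a.txt, b.txt} staged={none}
After op 9 (git commit): modified={a.txt, b.txt} staged={none}
After op 10 (modify c.txt): modified={a.txt, b.txt, c.txt} staged={none}
After op 11 (git add d.txt): modified={a.txt, b.txt, c.txt} staged={none}
After op 12 (git add a.txt): modified={b.txt, c.txt} staged={a.txt}
After op 13 (git add b.txt): modified={c.txt} staged={a.txt, b.txt}
After op 14 (modify c.txt): modified={c.txt} staged={a.txt, b.txt}
After op 15 (modify b.txt): modified={b.txt, c.txt} staged={a.txt, b.txt}
Final staged set: {a.txt, b.txt} -> count=2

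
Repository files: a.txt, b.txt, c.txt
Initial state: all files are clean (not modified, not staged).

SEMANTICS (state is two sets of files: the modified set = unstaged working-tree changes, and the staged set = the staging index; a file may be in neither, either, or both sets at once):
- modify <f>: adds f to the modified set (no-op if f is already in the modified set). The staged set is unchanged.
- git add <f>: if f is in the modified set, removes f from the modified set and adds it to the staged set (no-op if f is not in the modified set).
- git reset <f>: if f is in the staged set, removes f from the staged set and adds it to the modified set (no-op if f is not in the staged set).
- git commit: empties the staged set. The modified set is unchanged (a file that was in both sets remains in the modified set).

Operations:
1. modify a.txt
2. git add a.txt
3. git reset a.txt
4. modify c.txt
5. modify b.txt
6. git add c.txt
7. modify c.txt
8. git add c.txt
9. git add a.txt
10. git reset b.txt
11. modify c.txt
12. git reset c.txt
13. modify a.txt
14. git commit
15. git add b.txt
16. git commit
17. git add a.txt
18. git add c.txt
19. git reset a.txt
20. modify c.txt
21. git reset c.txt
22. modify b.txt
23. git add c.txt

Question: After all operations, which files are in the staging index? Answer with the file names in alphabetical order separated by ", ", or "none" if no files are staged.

After op 1 (modify a.txt): modified={a.txt} staged={none}
After op 2 (git add a.txt): modified={none} staged={a.txt}
After op 3 (git reset a.txt): modified={a.txt} staged={none}
After op 4 (modify c.txt): modified={a.txt, c.txt} staged={none}
After op 5 (modify b.txt): modified={a.txt, b.txt, c.txt} staged={none}
After op 6 (git add c.txt): modified={a.txt, b.txt} staged={c.txt}
After op 7 (modify c.txt): modified={a.txt, b.txt, c.txt} staged={c.txt}
After op 8 (git add c.txt): modified={a.txt, b.txt} staged={c.txt}
After op 9 (git add a.txt): modified={b.txt} staged={a.txt, c.txt}
After op 10 (git reset b.txt): modified={b.txt} staged={a.txt, c.txt}
After op 11 (modify c.txt): modified={b.txt, c.txt} staged={a.txt, c.txt}
After op 12 (git reset c.txt): modified={b.txt, c.txt} staged={a.txt}
After op 13 (modify a.txt): modified={a.txt, b.txt, c.txt} staged={a.txt}
After op 14 (git commit): modified={a.txt, b.txt, c.txt} staged={none}
After op 15 (git add b.txt): modified={a.txt, c.txt} staged={b.txt}
After op 16 (git commit): modified={a.txt, c.txt} staged={none}
After op 17 (git add a.txt): modified={c.txt} staged={a.txt}
After op 18 (git add c.txt): modified={none} staged={a.txt, c.txt}
After op 19 (git reset a.txt): modified={a.txt} staged={c.txt}
After op 20 (modify c.txt): modified={a.txt, c.txt} staged={c.txt}
After op 21 (git reset c.txt): modified={a.txt, c.txt} staged={none}
After op 22 (modify b.txt): modified={a.txt, b.txt, c.txt} staged={none}
After op 23 (git add c.txt): modified={a.txt, b.txt} staged={c.txt}

Answer: c.txt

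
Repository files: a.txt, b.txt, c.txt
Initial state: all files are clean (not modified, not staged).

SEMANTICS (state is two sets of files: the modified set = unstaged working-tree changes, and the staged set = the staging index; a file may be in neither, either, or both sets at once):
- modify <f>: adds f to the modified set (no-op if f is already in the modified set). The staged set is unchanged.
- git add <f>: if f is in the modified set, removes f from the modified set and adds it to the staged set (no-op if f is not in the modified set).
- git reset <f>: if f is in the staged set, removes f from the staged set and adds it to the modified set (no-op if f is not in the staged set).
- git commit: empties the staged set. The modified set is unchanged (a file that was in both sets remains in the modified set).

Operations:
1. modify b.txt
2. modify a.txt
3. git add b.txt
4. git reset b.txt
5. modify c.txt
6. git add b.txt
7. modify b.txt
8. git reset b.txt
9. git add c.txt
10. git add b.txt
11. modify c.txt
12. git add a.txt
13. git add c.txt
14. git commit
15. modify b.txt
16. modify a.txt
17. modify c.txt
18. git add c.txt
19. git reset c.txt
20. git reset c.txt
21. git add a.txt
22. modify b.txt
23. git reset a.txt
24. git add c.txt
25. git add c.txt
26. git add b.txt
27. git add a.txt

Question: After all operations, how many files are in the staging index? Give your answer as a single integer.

Answer: 3

Derivation:
After op 1 (modify b.txt): modified={b.txt} staged={none}
After op 2 (modify a.txt): modified={a.txt, b.txt} staged={none}
After op 3 (git add b.txt): modified={a.txt} staged={b.txt}
After op 4 (git reset b.txt): modified={a.txt, b.txt} staged={none}
After op 5 (modify c.txt): modified={a.txt, b.txt, c.txt} staged={none}
After op 6 (git add b.txt): modified={a.txt, c.txt} staged={b.txt}
After op 7 (modify b.txt): modified={a.txt, b.txt, c.txt} staged={b.txt}
After op 8 (git reset b.txt): modified={a.txt, b.txt, c.txt} staged={none}
After op 9 (git add c.txt): modified={a.txt, b.txt} staged={c.txt}
After op 10 (git add b.txt): modified={a.txt} staged={b.txt, c.txt}
After op 11 (modify c.txt): modified={a.txt, c.txt} staged={b.txt, c.txt}
After op 12 (git add a.txt): modified={c.txt} staged={a.txt, b.txt, c.txt}
After op 13 (git add c.txt): modified={none} staged={a.txt, b.txt, c.txt}
After op 14 (git commit): modified={none} staged={none}
After op 15 (modify b.txt): modified={b.txt} staged={none}
After op 16 (modify a.txt): modified={a.txt, b.txt} staged={none}
After op 17 (modify c.txt): modified={a.txt, b.txt, c.txt} staged={none}
After op 18 (git add c.txt): modified={a.txt, b.txt} staged={c.txt}
After op 19 (git reset c.txt): modified={a.txt, b.txt, c.txt} staged={none}
After op 20 (git reset c.txt): modified={a.txt, b.txt, c.txt} staged={none}
After op 21 (git add a.txt): modified={b.txt, c.txt} staged={a.txt}
After op 22 (modify b.txt): modified={b.txt, c.txt} staged={a.txt}
After op 23 (git reset a.txt): modified={a.txt, b.txt, c.txt} staged={none}
After op 24 (git add c.txt): modified={a.txt, b.txt} staged={c.txt}
After op 25 (git add c.txt): modified={a.txt, b.txt} staged={c.txt}
After op 26 (git add b.txt): modified={a.txt} staged={b.txt, c.txt}
After op 27 (git add a.txt): modified={none} staged={a.txt, b.txt, c.txt}
Final staged set: {a.txt, b.txt, c.txt} -> count=3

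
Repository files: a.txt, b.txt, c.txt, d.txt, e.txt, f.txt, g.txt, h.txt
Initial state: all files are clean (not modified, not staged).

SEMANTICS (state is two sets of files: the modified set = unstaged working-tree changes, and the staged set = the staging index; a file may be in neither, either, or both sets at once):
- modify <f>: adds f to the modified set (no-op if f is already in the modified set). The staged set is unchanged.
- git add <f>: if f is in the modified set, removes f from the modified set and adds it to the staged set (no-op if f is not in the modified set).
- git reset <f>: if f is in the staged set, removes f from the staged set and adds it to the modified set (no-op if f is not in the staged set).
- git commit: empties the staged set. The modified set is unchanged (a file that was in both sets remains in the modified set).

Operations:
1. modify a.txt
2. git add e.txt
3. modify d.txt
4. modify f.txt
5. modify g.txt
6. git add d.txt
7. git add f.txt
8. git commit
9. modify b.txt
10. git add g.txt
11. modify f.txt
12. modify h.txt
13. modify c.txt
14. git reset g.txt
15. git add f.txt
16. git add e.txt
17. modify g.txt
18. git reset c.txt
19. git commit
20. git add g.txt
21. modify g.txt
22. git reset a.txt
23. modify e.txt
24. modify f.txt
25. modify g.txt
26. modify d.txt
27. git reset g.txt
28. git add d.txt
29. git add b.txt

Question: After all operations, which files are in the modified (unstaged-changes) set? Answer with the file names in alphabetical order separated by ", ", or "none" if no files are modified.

After op 1 (modify a.txt): modified={a.txt} staged={none}
After op 2 (git add e.txt): modified={a.txt} staged={none}
After op 3 (modify d.txt): modified={a.txt, d.txt} staged={none}
After op 4 (modify f.txt): modified={a.txt, d.txt, f.txt} staged={none}
After op 5 (modify g.txt): modified={a.txt, d.txt, f.txt, g.txt} staged={none}
After op 6 (git add d.txt): modified={a.txt, f.txt, g.txt} staged={d.txt}
After op 7 (git add f.txt): modified={a.txt, g.txt} staged={d.txt, f.txt}
After op 8 (git commit): modified={a.txt, g.txt} staged={none}
After op 9 (modify b.txt): modified={a.txt, b.txt, g.txt} staged={none}
After op 10 (git add g.txt): modified={a.txt, b.txt} staged={g.txt}
After op 11 (modify f.txt): modified={a.txt, b.txt, f.txt} staged={g.txt}
After op 12 (modify h.txt): modified={a.txt, b.txt, f.txt, h.txt} staged={g.txt}
After op 13 (modify c.txt): modified={a.txt, b.txt, c.txt, f.txt, h.txt} staged={g.txt}
After op 14 (git reset g.txt): modified={a.txt, b.txt, c.txt, f.txt, g.txt, h.txt} staged={none}
After op 15 (git add f.txt): modified={a.txt, b.txt, c.txt, g.txt, h.txt} staged={f.txt}
After op 16 (git add e.txt): modified={a.txt, b.txt, c.txt, g.txt, h.txt} staged={f.txt}
After op 17 (modify g.txt): modified={a.txt, b.txt, c.txt, g.txt, h.txt} staged={f.txt}
After op 18 (git reset c.txt): modified={a.txt, b.txt, c.txt, g.txt, h.txt} staged={f.txt}
After op 19 (git commit): modified={a.txt, b.txt, c.txt, g.txt, h.txt} staged={none}
After op 20 (git add g.txt): modified={a.txt, b.txt, c.txt, h.txt} staged={g.txt}
After op 21 (modify g.txt): modified={a.txt, b.txt, c.txt, g.txt, h.txt} staged={g.txt}
After op 22 (git reset a.txt): modified={a.txt, b.txt, c.txt, g.txt, h.txt} staged={g.txt}
After op 23 (modify e.txt): modified={a.txt, b.txt, c.txt, e.txt, g.txt, h.txt} staged={g.txt}
After op 24 (modify f.txt): modified={a.txt, b.txt, c.txt, e.txt, f.txt, g.txt, h.txt} staged={g.txt}
After op 25 (modify g.txt): modified={a.txt, b.txt, c.txt, e.txt, f.txt, g.txt, h.txt} staged={g.txt}
After op 26 (modify d.txt): modified={a.txt, b.txt, c.txt, d.txt, e.txt, f.txt, g.txt, h.txt} staged={g.txt}
After op 27 (git reset g.txt): modified={a.txt, b.txt, c.txt, d.txt, e.txt, f.txt, g.txt, h.txt} staged={none}
After op 28 (git add d.txt): modified={a.txt, b.txt, c.txt, e.txt, f.txt, g.txt, h.txt} staged={d.txt}
After op 29 (git add b.txt): modified={a.txt, c.txt, e.txt, f.txt, g.txt, h.txt} staged={b.txt, d.txt}

Answer: a.txt, c.txt, e.txt, f.txt, g.txt, h.txt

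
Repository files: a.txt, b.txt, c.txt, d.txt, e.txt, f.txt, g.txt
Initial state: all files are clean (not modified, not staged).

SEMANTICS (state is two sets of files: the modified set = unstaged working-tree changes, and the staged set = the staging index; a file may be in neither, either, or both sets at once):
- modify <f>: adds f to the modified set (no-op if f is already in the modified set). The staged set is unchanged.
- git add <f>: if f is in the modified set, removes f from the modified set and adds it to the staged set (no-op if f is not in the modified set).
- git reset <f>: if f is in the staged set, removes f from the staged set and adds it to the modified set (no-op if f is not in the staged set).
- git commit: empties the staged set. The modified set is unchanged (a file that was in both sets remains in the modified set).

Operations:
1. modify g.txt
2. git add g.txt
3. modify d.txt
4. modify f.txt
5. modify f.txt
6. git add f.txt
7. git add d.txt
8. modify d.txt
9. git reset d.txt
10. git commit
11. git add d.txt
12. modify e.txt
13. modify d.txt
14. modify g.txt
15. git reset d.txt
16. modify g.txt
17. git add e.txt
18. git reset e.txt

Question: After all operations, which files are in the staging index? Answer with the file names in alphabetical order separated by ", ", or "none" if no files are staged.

After op 1 (modify g.txt): modified={g.txt} staged={none}
After op 2 (git add g.txt): modified={none} staged={g.txt}
After op 3 (modify d.txt): modified={d.txt} staged={g.txt}
After op 4 (modify f.txt): modified={d.txt, f.txt} staged={g.txt}
After op 5 (modify f.txt): modified={d.txt, f.txt} staged={g.txt}
After op 6 (git add f.txt): modified={d.txt} staged={f.txt, g.txt}
After op 7 (git add d.txt): modified={none} staged={d.txt, f.txt, g.txt}
After op 8 (modify d.txt): modified={d.txt} staged={d.txt, f.txt, g.txt}
After op 9 (git reset d.txt): modified={d.txt} staged={f.txt, g.txt}
After op 10 (git commit): modified={d.txt} staged={none}
After op 11 (git add d.txt): modified={none} staged={d.txt}
After op 12 (modify e.txt): modified={e.txt} staged={d.txt}
After op 13 (modify d.txt): modified={d.txt, e.txt} staged={d.txt}
After op 14 (modify g.txt): modified={d.txt, e.txt, g.txt} staged={d.txt}
After op 15 (git reset d.txt): modified={d.txt, e.txt, g.txt} staged={none}
After op 16 (modify g.txt): modified={d.txt, e.txt, g.txt} staged={none}
After op 17 (git add e.txt): modified={d.txt, g.txt} staged={e.txt}
After op 18 (git reset e.txt): modified={d.txt, e.txt, g.txt} staged={none}

Answer: none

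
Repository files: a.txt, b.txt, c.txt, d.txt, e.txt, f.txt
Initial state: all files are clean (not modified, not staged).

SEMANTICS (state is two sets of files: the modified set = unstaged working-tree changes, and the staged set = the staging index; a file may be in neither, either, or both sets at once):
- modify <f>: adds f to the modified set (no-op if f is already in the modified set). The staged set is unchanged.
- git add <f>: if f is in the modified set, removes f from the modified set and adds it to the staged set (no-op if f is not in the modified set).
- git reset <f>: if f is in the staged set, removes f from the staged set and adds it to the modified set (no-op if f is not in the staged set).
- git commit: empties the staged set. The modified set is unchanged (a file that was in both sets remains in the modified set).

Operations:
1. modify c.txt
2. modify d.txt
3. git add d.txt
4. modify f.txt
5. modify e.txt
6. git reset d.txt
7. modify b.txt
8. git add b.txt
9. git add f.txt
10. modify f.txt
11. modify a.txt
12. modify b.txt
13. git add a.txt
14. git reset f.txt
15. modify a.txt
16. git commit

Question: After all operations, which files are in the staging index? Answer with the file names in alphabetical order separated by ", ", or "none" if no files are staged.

Answer: none

Derivation:
After op 1 (modify c.txt): modified={c.txt} staged={none}
After op 2 (modify d.txt): modified={c.txt, d.txt} staged={none}
After op 3 (git add d.txt): modified={c.txt} staged={d.txt}
After op 4 (modify f.txt): modified={c.txt, f.txt} staged={d.txt}
After op 5 (modify e.txt): modified={c.txt, e.txt, f.txt} staged={d.txt}
After op 6 (git reset d.txt): modified={c.txt, d.txt, e.txt, f.txt} staged={none}
After op 7 (modify b.txt): modified={b.txt, c.txt, d.txt, e.txt, f.txt} staged={none}
After op 8 (git add b.txt): modified={c.txt, d.txt, e.txt, f.txt} staged={b.txt}
After op 9 (git add f.txt): modified={c.txt, d.txt, e.txt} staged={b.txt, f.txt}
After op 10 (modify f.txt): modified={c.txt, d.txt, e.txt, f.txt} staged={b.txt, f.txt}
After op 11 (modify a.txt): modified={a.txt, c.txt, d.txt, e.txt, f.txt} staged={b.txt, f.txt}
After op 12 (modify b.txt): modified={a.txt, b.txt, c.txt, d.txt, e.txt, f.txt} staged={b.txt, f.txt}
After op 13 (git add a.txt): modified={b.txt, c.txt, d.txt, e.txt, f.txt} staged={a.txt, b.txt, f.txt}
After op 14 (git reset f.txt): modified={b.txt, c.txt, d.txt, e.txt, f.txt} staged={a.txt, b.txt}
After op 15 (modify a.txt): modified={a.txt, b.txt, c.txt, d.txt, e.txt, f.txt} staged={a.txt, b.txt}
After op 16 (git commit): modified={a.txt, b.txt, c.txt, d.txt, e.txt, f.txt} staged={none}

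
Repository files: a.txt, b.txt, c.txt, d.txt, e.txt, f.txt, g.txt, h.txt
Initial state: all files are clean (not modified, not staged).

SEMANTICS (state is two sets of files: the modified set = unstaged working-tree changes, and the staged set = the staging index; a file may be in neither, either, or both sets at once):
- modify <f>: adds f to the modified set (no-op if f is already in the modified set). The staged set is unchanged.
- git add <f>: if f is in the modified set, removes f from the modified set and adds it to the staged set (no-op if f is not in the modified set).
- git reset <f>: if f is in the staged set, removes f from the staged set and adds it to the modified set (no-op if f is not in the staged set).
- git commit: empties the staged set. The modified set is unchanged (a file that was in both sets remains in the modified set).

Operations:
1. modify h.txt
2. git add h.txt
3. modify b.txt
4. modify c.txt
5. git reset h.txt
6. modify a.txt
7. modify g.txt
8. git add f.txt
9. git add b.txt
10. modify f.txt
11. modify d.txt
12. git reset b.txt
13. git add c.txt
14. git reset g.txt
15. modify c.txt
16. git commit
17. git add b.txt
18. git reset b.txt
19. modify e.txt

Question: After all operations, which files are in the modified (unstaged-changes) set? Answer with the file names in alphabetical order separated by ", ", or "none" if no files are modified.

Answer: a.txt, b.txt, c.txt, d.txt, e.txt, f.txt, g.txt, h.txt

Derivation:
After op 1 (modify h.txt): modified={h.txt} staged={none}
After op 2 (git add h.txt): modified={none} staged={h.txt}
After op 3 (modify b.txt): modified={b.txt} staged={h.txt}
After op 4 (modify c.txt): modified={b.txt, c.txt} staged={h.txt}
After op 5 (git reset h.txt): modified={b.txt, c.txt, h.txt} staged={none}
After op 6 (modify a.txt): modified={a.txt, b.txt, c.txt, h.txt} staged={none}
After op 7 (modify g.txt): modified={a.txt, b.txt, c.txt, g.txt, h.txt} staged={none}
After op 8 (git add f.txt): modified={a.txt, b.txt, c.txt, g.txt, h.txt} staged={none}
After op 9 (git add b.txt): modified={a.txt, c.txt, g.txt, h.txt} staged={b.txt}
After op 10 (modify f.txt): modified={a.txt, c.txt, f.txt, g.txt, h.txt} staged={b.txt}
After op 11 (modify d.txt): modified={a.txt, c.txt, d.txt, f.txt, g.txt, h.txt} staged={b.txt}
After op 12 (git reset b.txt): modified={a.txt, b.txt, c.txt, d.txt, f.txt, g.txt, h.txt} staged={none}
After op 13 (git add c.txt): modified={a.txt, b.txt, d.txt, f.txt, g.txt, h.txt} staged={c.txt}
After op 14 (git reset g.txt): modified={a.txt, b.txt, d.txt, f.txt, g.txt, h.txt} staged={c.txt}
After op 15 (modify c.txt): modified={a.txt, b.txt, c.txt, d.txt, f.txt, g.txt, h.txt} staged={c.txt}
After op 16 (git commit): modified={a.txt, b.txt, c.txt, d.txt, f.txt, g.txt, h.txt} staged={none}
After op 17 (git add b.txt): modified={a.txt, c.txt, d.txt, f.txt, g.txt, h.txt} staged={b.txt}
After op 18 (git reset b.txt): modified={a.txt, b.txt, c.txt, d.txt, f.txt, g.txt, h.txt} staged={none}
After op 19 (modify e.txt): modified={a.txt, b.txt, c.txt, d.txt, e.txt, f.txt, g.txt, h.txt} staged={none}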